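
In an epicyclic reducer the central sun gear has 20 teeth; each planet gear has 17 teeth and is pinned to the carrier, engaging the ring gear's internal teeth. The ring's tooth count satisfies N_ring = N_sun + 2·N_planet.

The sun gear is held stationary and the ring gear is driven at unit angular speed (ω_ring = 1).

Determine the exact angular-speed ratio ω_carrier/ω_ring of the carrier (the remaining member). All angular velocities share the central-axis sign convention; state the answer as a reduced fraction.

N_ring = 20 + 2·17 = 54
20(ω_s−ω_c) = −54(ω_r−ω_c),  ω_s=0, ω_r=1
20(0−ω_c) = −54(1−ω_c)  ⇒  74ω_c = 54  ⇒  ω_c = 27/37
ω_c/ω_r = 27/37

27/37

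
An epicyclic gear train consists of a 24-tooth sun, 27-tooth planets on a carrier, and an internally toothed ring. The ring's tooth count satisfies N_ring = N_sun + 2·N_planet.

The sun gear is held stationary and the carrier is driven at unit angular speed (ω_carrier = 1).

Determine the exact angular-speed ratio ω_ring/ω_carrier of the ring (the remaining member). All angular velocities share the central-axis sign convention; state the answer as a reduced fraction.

N_ring = 24 + 2·27 = 78
24(ω_s−ω_c) = −78(ω_r−ω_c),  ω_s=0, ω_c=1
ω_r = 1 − (24/78)(0−1) = 17/13
ω_r/ω_c = 17/13

17/13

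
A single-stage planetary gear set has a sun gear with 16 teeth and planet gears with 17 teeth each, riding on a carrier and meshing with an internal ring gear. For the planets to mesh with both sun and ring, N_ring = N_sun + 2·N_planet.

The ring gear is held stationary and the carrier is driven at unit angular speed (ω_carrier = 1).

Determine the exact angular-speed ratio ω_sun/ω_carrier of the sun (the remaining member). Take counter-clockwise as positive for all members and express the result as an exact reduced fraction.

33/8

N_ring = 16 + 2·17 = 50
16(ω_s−ω_c) = −50(ω_r−ω_c),  ω_r=0, ω_c=1
ω_s = 1 − (50/16)(0−1) = 33/8
ω_s/ω_c = 33/8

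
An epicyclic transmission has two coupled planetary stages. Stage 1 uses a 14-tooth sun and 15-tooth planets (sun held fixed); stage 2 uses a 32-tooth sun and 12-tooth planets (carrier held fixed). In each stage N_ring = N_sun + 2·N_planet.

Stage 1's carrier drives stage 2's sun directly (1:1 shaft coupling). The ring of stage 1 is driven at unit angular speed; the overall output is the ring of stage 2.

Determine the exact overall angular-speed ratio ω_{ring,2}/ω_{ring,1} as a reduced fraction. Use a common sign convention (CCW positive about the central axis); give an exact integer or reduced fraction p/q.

-88/203

Stage 1: N_ring = 14 + 2·15 = 44
Stage 1: 14(ω_s−ω_c) = −44(ω_r−ω_c),  ω_s=0, ω_r=1
Stage 1: 14(0−ω_c) = −44(1−ω_c)  ⇒  58ω_c = 44  ⇒  ω_c = 22/29
  ⇒ ω_c¹/ω_r¹ = 22/29
Stage 2: N_ring = 32 + 2·12 = 56
Stage 2: 32(ω_s−ω_c) = −56(ω_r−ω_c),  ω_c=0, ω_s=1
Stage 2: ω_r = 0 − (32/56)(1−0) = -4/7
  ⇒ ω_r²/ω_s² = -4/7
Coupling ω_s² = ω_c¹ ⇒ overall = 22/29 × -4/7 = -88/203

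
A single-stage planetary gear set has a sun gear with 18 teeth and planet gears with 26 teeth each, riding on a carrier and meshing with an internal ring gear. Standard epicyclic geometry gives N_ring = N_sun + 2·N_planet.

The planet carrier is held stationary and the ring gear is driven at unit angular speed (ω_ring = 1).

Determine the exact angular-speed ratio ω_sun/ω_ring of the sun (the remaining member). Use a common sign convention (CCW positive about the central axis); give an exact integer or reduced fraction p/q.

N_ring = 18 + 2·26 = 70
18(ω_s−ω_c) = −70(ω_r−ω_c),  ω_c=0, ω_r=1
ω_s = 0 − (70/18)(1−0) = -35/9
ω_s/ω_r = -35/9

-35/9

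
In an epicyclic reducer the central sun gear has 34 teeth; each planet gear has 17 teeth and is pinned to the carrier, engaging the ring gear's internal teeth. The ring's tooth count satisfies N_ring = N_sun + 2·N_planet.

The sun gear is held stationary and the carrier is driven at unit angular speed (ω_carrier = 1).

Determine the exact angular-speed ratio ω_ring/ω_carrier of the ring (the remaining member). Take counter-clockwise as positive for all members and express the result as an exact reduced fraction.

N_ring = 34 + 2·17 = 68
34(ω_s−ω_c) = −68(ω_r−ω_c),  ω_s=0, ω_c=1
ω_r = 1 − (34/68)(0−1) = 3/2
ω_r/ω_c = 3/2

3/2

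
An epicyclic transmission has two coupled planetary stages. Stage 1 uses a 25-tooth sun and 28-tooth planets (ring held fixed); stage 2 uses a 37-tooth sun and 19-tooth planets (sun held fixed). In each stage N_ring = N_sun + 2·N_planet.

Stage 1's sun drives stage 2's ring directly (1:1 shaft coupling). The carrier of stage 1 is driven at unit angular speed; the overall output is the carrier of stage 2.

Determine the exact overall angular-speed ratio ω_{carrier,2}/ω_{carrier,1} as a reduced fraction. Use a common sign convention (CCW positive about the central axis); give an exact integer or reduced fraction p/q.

Stage 1: N_ring = 25 + 2·28 = 81
Stage 1: 25(ω_s−ω_c) = −81(ω_r−ω_c),  ω_r=0, ω_c=1
Stage 1: ω_s = 1 − (81/25)(0−1) = 106/25
  ⇒ ω_s¹/ω_c¹ = 106/25
Stage 2: N_ring = 37 + 2·19 = 75
Stage 2: 37(ω_s−ω_c) = −75(ω_r−ω_c),  ω_s=0, ω_r=1
Stage 2: 37(0−ω_c) = −75(1−ω_c)  ⇒  112ω_c = 75  ⇒  ω_c = 75/112
  ⇒ ω_c²/ω_r² = 75/112
Coupling ω_r² = ω_s¹ ⇒ overall = 106/25 × 75/112 = 159/56

159/56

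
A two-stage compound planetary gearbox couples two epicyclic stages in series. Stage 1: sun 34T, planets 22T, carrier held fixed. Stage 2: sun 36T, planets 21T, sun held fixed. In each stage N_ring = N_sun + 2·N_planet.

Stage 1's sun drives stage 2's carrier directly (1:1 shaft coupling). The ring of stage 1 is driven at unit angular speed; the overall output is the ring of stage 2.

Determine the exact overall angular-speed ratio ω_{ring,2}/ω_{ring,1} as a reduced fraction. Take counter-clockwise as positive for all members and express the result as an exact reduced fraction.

Stage 1: N_ring = 34 + 2·22 = 78
Stage 1: 34(ω_s−ω_c) = −78(ω_r−ω_c),  ω_c=0, ω_r=1
Stage 1: ω_s = 0 − (78/34)(1−0) = -39/17
  ⇒ ω_s¹/ω_r¹ = -39/17
Stage 2: N_ring = 36 + 2·21 = 78
Stage 2: 36(ω_s−ω_c) = −78(ω_r−ω_c),  ω_s=0, ω_c=1
Stage 2: ω_r = 1 − (36/78)(0−1) = 19/13
  ⇒ ω_r²/ω_c² = 19/13
Coupling ω_c² = ω_s¹ ⇒ overall = -39/17 × 19/13 = -57/17

-57/17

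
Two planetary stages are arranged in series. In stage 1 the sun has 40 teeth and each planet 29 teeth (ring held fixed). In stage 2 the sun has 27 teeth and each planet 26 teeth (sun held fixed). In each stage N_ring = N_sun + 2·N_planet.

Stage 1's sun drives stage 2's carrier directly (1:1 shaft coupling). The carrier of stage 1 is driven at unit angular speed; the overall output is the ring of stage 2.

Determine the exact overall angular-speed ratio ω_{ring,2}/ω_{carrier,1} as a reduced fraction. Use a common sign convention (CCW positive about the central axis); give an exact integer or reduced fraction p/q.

Stage 1: N_ring = 40 + 2·29 = 98
Stage 1: 40(ω_s−ω_c) = −98(ω_r−ω_c),  ω_r=0, ω_c=1
Stage 1: ω_s = 1 − (98/40)(0−1) = 69/20
  ⇒ ω_s¹/ω_c¹ = 69/20
Stage 2: N_ring = 27 + 2·26 = 79
Stage 2: 27(ω_s−ω_c) = −79(ω_r−ω_c),  ω_s=0, ω_c=1
Stage 2: ω_r = 1 − (27/79)(0−1) = 106/79
  ⇒ ω_r²/ω_c² = 106/79
Coupling ω_c² = ω_s¹ ⇒ overall = 69/20 × 106/79 = 3657/790

3657/790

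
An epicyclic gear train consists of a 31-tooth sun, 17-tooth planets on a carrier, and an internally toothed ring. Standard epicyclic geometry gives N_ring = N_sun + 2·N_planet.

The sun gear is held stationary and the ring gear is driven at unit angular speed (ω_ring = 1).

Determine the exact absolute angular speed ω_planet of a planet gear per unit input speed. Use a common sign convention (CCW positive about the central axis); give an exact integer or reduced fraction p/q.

65/34

N_ring = 31 + 2·17 = 65
31(ω_s−ω_c) = −65(ω_r−ω_c),  ω_s=0, ω_r=1
31(0−ω_c) = −65(1−ω_c)  ⇒  96ω_c = 65  ⇒  ω_c = 65/96
sun–planet: 31·(0−65/96) = −17·(ω_p−ω_c)  ⇒  ω_p−ω_c = −(31/17)·(-65/96) = 2015/1632
ω_p = 65/96 + 2015/1632 = 65/34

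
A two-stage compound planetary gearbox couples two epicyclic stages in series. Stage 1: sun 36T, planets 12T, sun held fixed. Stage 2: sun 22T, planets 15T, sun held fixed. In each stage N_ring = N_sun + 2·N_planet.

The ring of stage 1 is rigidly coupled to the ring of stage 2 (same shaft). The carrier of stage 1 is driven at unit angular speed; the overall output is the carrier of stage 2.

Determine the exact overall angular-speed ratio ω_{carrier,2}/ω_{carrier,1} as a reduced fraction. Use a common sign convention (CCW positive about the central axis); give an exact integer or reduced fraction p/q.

Stage 1: N_ring = 36 + 2·12 = 60
Stage 1: 36(ω_s−ω_c) = −60(ω_r−ω_c),  ω_s=0, ω_c=1
Stage 1: ω_r = 1 − (36/60)(0−1) = 8/5
  ⇒ ω_r¹/ω_c¹ = 8/5
Stage 2: N_ring = 22 + 2·15 = 52
Stage 2: 22(ω_s−ω_c) = −52(ω_r−ω_c),  ω_s=0, ω_r=1
Stage 2: 22(0−ω_c) = −52(1−ω_c)  ⇒  74ω_c = 52  ⇒  ω_c = 26/37
  ⇒ ω_c²/ω_r² = 26/37
Coupling ω_r² = ω_r¹ ⇒ overall = 8/5 × 26/37 = 208/185

208/185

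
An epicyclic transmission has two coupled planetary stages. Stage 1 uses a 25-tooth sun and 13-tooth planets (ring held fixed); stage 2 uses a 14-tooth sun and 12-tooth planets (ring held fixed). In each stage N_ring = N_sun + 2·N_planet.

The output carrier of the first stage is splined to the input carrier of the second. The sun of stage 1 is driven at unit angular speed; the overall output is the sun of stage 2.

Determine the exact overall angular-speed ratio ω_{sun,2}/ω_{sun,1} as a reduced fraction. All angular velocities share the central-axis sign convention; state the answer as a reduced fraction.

Stage 1: N_ring = 25 + 2·13 = 51
Stage 1: 25(ω_s−ω_c) = −51(ω_r−ω_c),  ω_r=0, ω_s=1
Stage 1: 25(1−ω_c) = −51(0−ω_c)  ⇒  76ω_c = 25  ⇒  ω_c = 25/76
  ⇒ ω_c¹/ω_s¹ = 25/76
Stage 2: N_ring = 14 + 2·12 = 38
Stage 2: 14(ω_s−ω_c) = −38(ω_r−ω_c),  ω_r=0, ω_c=1
Stage 2: ω_s = 1 − (38/14)(0−1) = 26/7
  ⇒ ω_s²/ω_c² = 26/7
Coupling ω_c² = ω_c¹ ⇒ overall = 25/76 × 26/7 = 325/266

325/266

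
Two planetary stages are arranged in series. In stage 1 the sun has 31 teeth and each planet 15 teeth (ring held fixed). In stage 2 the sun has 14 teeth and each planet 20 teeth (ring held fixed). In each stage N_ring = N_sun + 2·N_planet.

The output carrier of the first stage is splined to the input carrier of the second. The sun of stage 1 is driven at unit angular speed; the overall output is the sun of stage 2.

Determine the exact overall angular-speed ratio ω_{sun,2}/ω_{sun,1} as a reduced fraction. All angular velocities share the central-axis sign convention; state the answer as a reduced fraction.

527/322

Stage 1: N_ring = 31 + 2·15 = 61
Stage 1: 31(ω_s−ω_c) = −61(ω_r−ω_c),  ω_r=0, ω_s=1
Stage 1: 31(1−ω_c) = −61(0−ω_c)  ⇒  92ω_c = 31  ⇒  ω_c = 31/92
  ⇒ ω_c¹/ω_s¹ = 31/92
Stage 2: N_ring = 14 + 2·20 = 54
Stage 2: 14(ω_s−ω_c) = −54(ω_r−ω_c),  ω_r=0, ω_c=1
Stage 2: ω_s = 1 − (54/14)(0−1) = 34/7
  ⇒ ω_s²/ω_c² = 34/7
Coupling ω_c² = ω_c¹ ⇒ overall = 31/92 × 34/7 = 527/322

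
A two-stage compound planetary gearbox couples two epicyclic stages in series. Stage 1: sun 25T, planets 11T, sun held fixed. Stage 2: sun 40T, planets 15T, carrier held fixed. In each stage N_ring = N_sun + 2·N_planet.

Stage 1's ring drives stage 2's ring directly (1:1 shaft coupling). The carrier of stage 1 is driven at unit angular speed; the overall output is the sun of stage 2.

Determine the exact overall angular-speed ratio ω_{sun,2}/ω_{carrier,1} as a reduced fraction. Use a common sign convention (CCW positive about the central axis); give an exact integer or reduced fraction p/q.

-126/47

Stage 1: N_ring = 25 + 2·11 = 47
Stage 1: 25(ω_s−ω_c) = −47(ω_r−ω_c),  ω_s=0, ω_c=1
Stage 1: ω_r = 1 − (25/47)(0−1) = 72/47
  ⇒ ω_r¹/ω_c¹ = 72/47
Stage 2: N_ring = 40 + 2·15 = 70
Stage 2: 40(ω_s−ω_c) = −70(ω_r−ω_c),  ω_c=0, ω_r=1
Stage 2: ω_s = 0 − (70/40)(1−0) = -7/4
  ⇒ ω_s²/ω_r² = -7/4
Coupling ω_r² = ω_r¹ ⇒ overall = 72/47 × -7/4 = -126/47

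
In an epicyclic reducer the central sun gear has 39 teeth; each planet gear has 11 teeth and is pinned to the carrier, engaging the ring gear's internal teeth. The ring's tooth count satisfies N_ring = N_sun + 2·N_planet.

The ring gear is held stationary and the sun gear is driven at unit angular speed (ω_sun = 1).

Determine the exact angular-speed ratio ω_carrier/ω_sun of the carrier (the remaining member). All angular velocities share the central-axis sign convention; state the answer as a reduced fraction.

39/100

N_ring = 39 + 2·11 = 61
39(ω_s−ω_c) = −61(ω_r−ω_c),  ω_r=0, ω_s=1
39(1−ω_c) = −61(0−ω_c)  ⇒  100ω_c = 39  ⇒  ω_c = 39/100
ω_c/ω_s = 39/100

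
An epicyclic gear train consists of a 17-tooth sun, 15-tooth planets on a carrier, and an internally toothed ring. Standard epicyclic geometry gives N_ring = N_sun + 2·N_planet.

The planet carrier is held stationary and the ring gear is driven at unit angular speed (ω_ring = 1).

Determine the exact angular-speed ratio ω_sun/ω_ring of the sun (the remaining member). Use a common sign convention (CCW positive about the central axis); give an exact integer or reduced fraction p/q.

-47/17

N_ring = 17 + 2·15 = 47
17(ω_s−ω_c) = −47(ω_r−ω_c),  ω_c=0, ω_r=1
ω_s = 0 − (47/17)(1−0) = -47/17
ω_s/ω_r = -47/17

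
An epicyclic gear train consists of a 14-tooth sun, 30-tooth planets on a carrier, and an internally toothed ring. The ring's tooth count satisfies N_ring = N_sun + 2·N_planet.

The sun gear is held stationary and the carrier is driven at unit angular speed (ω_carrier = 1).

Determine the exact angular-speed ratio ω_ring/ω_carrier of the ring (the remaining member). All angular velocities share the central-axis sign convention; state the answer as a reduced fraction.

44/37

N_ring = 14 + 2·30 = 74
14(ω_s−ω_c) = −74(ω_r−ω_c),  ω_s=0, ω_c=1
ω_r = 1 − (14/74)(0−1) = 44/37
ω_r/ω_c = 44/37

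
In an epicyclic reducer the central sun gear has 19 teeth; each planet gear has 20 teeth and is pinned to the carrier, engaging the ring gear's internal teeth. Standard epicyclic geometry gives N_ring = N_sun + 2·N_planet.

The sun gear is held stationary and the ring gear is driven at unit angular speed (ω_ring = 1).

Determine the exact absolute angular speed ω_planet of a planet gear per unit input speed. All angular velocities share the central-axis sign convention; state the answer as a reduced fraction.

59/40

N_ring = 19 + 2·20 = 59
19(ω_s−ω_c) = −59(ω_r−ω_c),  ω_s=0, ω_r=1
19(0−ω_c) = −59(1−ω_c)  ⇒  78ω_c = 59  ⇒  ω_c = 59/78
sun–planet: 19·(0−59/78) = −20·(ω_p−ω_c)  ⇒  ω_p−ω_c = −(19/20)·(-59/78) = 1121/1560
ω_p = 59/78 + 1121/1560 = 59/40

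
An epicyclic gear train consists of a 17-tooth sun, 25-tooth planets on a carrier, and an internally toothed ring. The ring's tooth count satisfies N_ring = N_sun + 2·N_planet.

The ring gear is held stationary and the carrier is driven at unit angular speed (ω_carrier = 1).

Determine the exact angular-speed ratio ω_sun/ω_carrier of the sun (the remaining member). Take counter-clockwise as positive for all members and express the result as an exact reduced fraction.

N_ring = 17 + 2·25 = 67
17(ω_s−ω_c) = −67(ω_r−ω_c),  ω_r=0, ω_c=1
ω_s = 1 − (67/17)(0−1) = 84/17
ω_s/ω_c = 84/17

84/17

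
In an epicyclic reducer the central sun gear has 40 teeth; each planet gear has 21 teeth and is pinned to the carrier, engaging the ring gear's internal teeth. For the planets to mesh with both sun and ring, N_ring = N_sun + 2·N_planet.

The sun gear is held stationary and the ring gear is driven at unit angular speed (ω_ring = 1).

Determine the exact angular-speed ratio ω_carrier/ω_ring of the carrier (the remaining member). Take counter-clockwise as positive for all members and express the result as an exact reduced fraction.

N_ring = 40 + 2·21 = 82
40(ω_s−ω_c) = −82(ω_r−ω_c),  ω_s=0, ω_r=1
40(0−ω_c) = −82(1−ω_c)  ⇒  122ω_c = 82  ⇒  ω_c = 41/61
ω_c/ω_r = 41/61

41/61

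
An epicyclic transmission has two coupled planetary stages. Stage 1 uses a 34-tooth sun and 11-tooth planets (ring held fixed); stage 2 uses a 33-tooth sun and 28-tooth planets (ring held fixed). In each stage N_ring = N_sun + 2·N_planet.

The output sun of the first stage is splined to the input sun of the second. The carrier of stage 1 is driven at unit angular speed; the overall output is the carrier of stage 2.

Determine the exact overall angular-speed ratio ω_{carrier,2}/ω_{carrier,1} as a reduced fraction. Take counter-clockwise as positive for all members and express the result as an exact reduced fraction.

1485/2074

Stage 1: N_ring = 34 + 2·11 = 56
Stage 1: 34(ω_s−ω_c) = −56(ω_r−ω_c),  ω_r=0, ω_c=1
Stage 1: ω_s = 1 − (56/34)(0−1) = 45/17
  ⇒ ω_s¹/ω_c¹ = 45/17
Stage 2: N_ring = 33 + 2·28 = 89
Stage 2: 33(ω_s−ω_c) = −89(ω_r−ω_c),  ω_r=0, ω_s=1
Stage 2: 33(1−ω_c) = −89(0−ω_c)  ⇒  122ω_c = 33  ⇒  ω_c = 33/122
  ⇒ ω_c²/ω_s² = 33/122
Coupling ω_s² = ω_s¹ ⇒ overall = 45/17 × 33/122 = 1485/2074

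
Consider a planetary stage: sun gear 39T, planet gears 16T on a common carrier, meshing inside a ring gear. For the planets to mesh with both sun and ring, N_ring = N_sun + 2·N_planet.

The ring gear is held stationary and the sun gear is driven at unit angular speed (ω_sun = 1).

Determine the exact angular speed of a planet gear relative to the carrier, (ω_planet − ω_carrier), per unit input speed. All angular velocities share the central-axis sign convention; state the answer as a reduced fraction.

-2769/1760

N_ring = 39 + 2·16 = 71
39(ω_s−ω_c) = −71(ω_r−ω_c),  ω_r=0, ω_s=1
39(1−ω_c) = −71(0−ω_c)  ⇒  110ω_c = 39  ⇒  ω_c = 39/110
sun–planet: 39·(1−39/110) = −16·(ω_p−ω_c)  ⇒  ω_p−ω_c = −(39/16)·(71/110) = -2769/1760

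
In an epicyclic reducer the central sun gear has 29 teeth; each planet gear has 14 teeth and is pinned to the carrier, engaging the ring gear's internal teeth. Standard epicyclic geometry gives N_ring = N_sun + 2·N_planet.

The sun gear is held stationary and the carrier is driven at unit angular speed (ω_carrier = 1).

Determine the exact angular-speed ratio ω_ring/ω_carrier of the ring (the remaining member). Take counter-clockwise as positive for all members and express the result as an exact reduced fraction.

N_ring = 29 + 2·14 = 57
29(ω_s−ω_c) = −57(ω_r−ω_c),  ω_s=0, ω_c=1
ω_r = 1 − (29/57)(0−1) = 86/57
ω_r/ω_c = 86/57

86/57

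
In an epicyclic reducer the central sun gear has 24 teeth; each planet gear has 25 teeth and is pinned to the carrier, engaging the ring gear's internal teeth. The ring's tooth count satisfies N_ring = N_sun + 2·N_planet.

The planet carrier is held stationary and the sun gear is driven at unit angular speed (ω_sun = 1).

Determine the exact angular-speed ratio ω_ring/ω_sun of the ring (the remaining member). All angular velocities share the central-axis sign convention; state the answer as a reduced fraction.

-12/37

N_ring = 24 + 2·25 = 74
24(ω_s−ω_c) = −74(ω_r−ω_c),  ω_c=0, ω_s=1
ω_r = 0 − (24/74)(1−0) = -12/37
ω_r/ω_s = -12/37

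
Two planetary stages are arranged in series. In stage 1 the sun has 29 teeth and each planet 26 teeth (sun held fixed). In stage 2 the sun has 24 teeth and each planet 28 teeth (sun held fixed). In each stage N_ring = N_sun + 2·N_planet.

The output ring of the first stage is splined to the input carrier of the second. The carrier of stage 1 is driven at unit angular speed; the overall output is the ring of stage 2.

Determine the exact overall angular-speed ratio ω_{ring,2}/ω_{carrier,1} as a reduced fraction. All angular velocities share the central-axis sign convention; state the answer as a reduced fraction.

Stage 1: N_ring = 29 + 2·26 = 81
Stage 1: 29(ω_s−ω_c) = −81(ω_r−ω_c),  ω_s=0, ω_c=1
Stage 1: ω_r = 1 − (29/81)(0−1) = 110/81
  ⇒ ω_r¹/ω_c¹ = 110/81
Stage 2: N_ring = 24 + 2·28 = 80
Stage 2: 24(ω_s−ω_c) = −80(ω_r−ω_c),  ω_s=0, ω_c=1
Stage 2: ω_r = 1 − (24/80)(0−1) = 13/10
  ⇒ ω_r²/ω_c² = 13/10
Coupling ω_c² = ω_r¹ ⇒ overall = 110/81 × 13/10 = 143/81

143/81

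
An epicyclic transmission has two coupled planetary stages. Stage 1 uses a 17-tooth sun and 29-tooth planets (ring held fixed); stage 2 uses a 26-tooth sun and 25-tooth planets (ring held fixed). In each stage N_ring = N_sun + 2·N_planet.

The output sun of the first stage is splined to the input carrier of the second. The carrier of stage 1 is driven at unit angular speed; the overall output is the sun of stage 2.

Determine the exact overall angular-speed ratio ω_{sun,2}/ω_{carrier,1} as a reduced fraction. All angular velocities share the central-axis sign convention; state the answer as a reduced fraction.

Stage 1: N_ring = 17 + 2·29 = 75
Stage 1: 17(ω_s−ω_c) = −75(ω_r−ω_c),  ω_r=0, ω_c=1
Stage 1: ω_s = 1 − (75/17)(0−1) = 92/17
  ⇒ ω_s¹/ω_c¹ = 92/17
Stage 2: N_ring = 26 + 2·25 = 76
Stage 2: 26(ω_s−ω_c) = −76(ω_r−ω_c),  ω_r=0, ω_c=1
Stage 2: ω_s = 1 − (76/26)(0−1) = 51/13
  ⇒ ω_s²/ω_c² = 51/13
Coupling ω_c² = ω_s¹ ⇒ overall = 92/17 × 51/13 = 276/13

276/13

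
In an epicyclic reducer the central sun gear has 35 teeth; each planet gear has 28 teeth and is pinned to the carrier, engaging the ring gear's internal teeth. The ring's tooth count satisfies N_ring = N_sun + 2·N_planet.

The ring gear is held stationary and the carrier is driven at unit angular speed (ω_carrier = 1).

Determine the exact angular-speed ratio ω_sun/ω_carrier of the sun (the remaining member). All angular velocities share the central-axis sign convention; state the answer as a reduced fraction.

18/5

N_ring = 35 + 2·28 = 91
35(ω_s−ω_c) = −91(ω_r−ω_c),  ω_r=0, ω_c=1
ω_s = 1 − (91/35)(0−1) = 18/5
ω_s/ω_c = 18/5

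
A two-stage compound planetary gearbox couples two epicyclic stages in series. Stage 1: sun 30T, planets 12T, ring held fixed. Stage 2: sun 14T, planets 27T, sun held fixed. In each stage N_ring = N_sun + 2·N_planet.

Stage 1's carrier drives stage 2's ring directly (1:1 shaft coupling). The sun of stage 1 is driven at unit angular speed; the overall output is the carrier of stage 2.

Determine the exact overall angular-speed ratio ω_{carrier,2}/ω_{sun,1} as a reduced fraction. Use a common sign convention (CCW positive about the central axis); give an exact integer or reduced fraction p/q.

Stage 1: N_ring = 30 + 2·12 = 54
Stage 1: 30(ω_s−ω_c) = −54(ω_r−ω_c),  ω_r=0, ω_s=1
Stage 1: 30(1−ω_c) = −54(0−ω_c)  ⇒  84ω_c = 30  ⇒  ω_c = 5/14
  ⇒ ω_c¹/ω_s¹ = 5/14
Stage 2: N_ring = 14 + 2·27 = 68
Stage 2: 14(ω_s−ω_c) = −68(ω_r−ω_c),  ω_s=0, ω_r=1
Stage 2: 14(0−ω_c) = −68(1−ω_c)  ⇒  82ω_c = 68  ⇒  ω_c = 34/41
  ⇒ ω_c²/ω_r² = 34/41
Coupling ω_r² = ω_c¹ ⇒ overall = 5/14 × 34/41 = 85/287

85/287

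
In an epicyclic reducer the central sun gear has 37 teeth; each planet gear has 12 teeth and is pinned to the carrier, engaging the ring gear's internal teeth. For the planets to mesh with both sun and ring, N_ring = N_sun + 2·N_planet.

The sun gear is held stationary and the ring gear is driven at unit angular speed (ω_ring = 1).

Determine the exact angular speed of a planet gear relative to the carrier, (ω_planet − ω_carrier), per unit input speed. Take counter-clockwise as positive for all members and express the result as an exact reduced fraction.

N_ring = 37 + 2·12 = 61
37(ω_s−ω_c) = −61(ω_r−ω_c),  ω_s=0, ω_r=1
37(0−ω_c) = −61(1−ω_c)  ⇒  98ω_c = 61  ⇒  ω_c = 61/98
sun–planet: 37·(0−61/98) = −12·(ω_p−ω_c)  ⇒  ω_p−ω_c = −(37/12)·(-61/98) = 2257/1176

2257/1176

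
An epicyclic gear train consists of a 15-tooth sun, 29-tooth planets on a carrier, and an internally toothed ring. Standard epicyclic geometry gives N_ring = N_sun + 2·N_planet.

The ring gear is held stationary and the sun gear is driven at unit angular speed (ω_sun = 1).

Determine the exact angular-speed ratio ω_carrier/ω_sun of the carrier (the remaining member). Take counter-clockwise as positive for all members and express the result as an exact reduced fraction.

N_ring = 15 + 2·29 = 73
15(ω_s−ω_c) = −73(ω_r−ω_c),  ω_r=0, ω_s=1
15(1−ω_c) = −73(0−ω_c)  ⇒  88ω_c = 15  ⇒  ω_c = 15/88
ω_c/ω_s = 15/88

15/88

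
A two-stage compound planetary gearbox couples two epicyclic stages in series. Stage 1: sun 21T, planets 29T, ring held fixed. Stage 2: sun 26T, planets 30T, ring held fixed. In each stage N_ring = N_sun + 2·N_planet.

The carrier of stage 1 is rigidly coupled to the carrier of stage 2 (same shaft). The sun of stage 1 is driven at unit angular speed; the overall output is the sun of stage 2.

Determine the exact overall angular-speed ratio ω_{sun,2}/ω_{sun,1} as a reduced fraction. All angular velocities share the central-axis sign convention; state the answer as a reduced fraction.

Stage 1: N_ring = 21 + 2·29 = 79
Stage 1: 21(ω_s−ω_c) = −79(ω_r−ω_c),  ω_r=0, ω_s=1
Stage 1: 21(1−ω_c) = −79(0−ω_c)  ⇒  100ω_c = 21  ⇒  ω_c = 21/100
  ⇒ ω_c¹/ω_s¹ = 21/100
Stage 2: N_ring = 26 + 2·30 = 86
Stage 2: 26(ω_s−ω_c) = −86(ω_r−ω_c),  ω_r=0, ω_c=1
Stage 2: ω_s = 1 − (86/26)(0−1) = 56/13
  ⇒ ω_s²/ω_c² = 56/13
Coupling ω_c² = ω_c¹ ⇒ overall = 21/100 × 56/13 = 294/325

294/325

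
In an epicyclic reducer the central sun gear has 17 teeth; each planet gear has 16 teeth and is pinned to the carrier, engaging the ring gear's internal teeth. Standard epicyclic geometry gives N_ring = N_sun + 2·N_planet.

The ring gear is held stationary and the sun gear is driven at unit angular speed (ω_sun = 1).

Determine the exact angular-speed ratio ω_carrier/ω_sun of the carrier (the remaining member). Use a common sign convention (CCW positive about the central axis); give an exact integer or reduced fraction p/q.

N_ring = 17 + 2·16 = 49
17(ω_s−ω_c) = −49(ω_r−ω_c),  ω_r=0, ω_s=1
17(1−ω_c) = −49(0−ω_c)  ⇒  66ω_c = 17  ⇒  ω_c = 17/66
ω_c/ω_s = 17/66

17/66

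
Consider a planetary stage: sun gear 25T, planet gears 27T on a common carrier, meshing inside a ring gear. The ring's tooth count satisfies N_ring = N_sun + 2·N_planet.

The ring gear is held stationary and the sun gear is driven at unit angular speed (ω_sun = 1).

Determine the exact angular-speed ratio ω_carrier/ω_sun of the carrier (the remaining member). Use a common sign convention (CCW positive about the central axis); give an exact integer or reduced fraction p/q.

N_ring = 25 + 2·27 = 79
25(ω_s−ω_c) = −79(ω_r−ω_c),  ω_r=0, ω_s=1
25(1−ω_c) = −79(0−ω_c)  ⇒  104ω_c = 25  ⇒  ω_c = 25/104
ω_c/ω_s = 25/104

25/104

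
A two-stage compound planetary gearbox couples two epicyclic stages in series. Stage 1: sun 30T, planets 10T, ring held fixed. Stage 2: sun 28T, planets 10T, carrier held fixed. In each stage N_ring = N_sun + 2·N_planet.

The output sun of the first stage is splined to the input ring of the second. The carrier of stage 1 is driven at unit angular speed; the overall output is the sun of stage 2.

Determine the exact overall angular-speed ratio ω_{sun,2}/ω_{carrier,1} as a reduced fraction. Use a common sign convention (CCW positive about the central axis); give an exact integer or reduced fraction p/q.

Stage 1: N_ring = 30 + 2·10 = 50
Stage 1: 30(ω_s−ω_c) = −50(ω_r−ω_c),  ω_r=0, ω_c=1
Stage 1: ω_s = 1 − (50/30)(0−1) = 8/3
  ⇒ ω_s¹/ω_c¹ = 8/3
Stage 2: N_ring = 28 + 2·10 = 48
Stage 2: 28(ω_s−ω_c) = −48(ω_r−ω_c),  ω_c=0, ω_r=1
Stage 2: ω_s = 0 − (48/28)(1−0) = -12/7
  ⇒ ω_s²/ω_r² = -12/7
Coupling ω_r² = ω_s¹ ⇒ overall = 8/3 × -12/7 = -32/7

-32/7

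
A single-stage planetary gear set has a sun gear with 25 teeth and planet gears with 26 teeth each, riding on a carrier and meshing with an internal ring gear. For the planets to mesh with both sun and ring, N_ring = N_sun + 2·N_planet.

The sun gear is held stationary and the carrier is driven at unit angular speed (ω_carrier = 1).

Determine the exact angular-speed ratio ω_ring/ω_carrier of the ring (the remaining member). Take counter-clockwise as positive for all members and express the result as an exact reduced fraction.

102/77

N_ring = 25 + 2·26 = 77
25(ω_s−ω_c) = −77(ω_r−ω_c),  ω_s=0, ω_c=1
ω_r = 1 − (25/77)(0−1) = 102/77
ω_r/ω_c = 102/77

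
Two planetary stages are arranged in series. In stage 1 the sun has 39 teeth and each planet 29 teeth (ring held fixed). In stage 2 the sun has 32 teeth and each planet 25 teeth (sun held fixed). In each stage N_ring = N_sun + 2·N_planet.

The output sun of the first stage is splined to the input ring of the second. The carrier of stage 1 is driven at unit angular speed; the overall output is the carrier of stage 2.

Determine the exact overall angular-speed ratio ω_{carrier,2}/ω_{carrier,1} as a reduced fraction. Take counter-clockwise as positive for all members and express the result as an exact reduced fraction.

Stage 1: N_ring = 39 + 2·29 = 97
Stage 1: 39(ω_s−ω_c) = −97(ω_r−ω_c),  ω_r=0, ω_c=1
Stage 1: ω_s = 1 − (97/39)(0−1) = 136/39
  ⇒ ω_s¹/ω_c¹ = 136/39
Stage 2: N_ring = 32 + 2·25 = 82
Stage 2: 32(ω_s−ω_c) = −82(ω_r−ω_c),  ω_s=0, ω_r=1
Stage 2: 32(0−ω_c) = −82(1−ω_c)  ⇒  114ω_c = 82  ⇒  ω_c = 41/57
  ⇒ ω_c²/ω_r² = 41/57
Coupling ω_r² = ω_s¹ ⇒ overall = 136/39 × 41/57 = 5576/2223

5576/2223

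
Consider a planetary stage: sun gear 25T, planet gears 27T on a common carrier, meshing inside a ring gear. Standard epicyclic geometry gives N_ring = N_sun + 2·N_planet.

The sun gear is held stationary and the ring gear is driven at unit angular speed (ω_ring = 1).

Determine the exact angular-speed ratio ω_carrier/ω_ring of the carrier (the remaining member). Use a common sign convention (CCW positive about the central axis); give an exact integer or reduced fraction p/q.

N_ring = 25 + 2·27 = 79
25(ω_s−ω_c) = −79(ω_r−ω_c),  ω_s=0, ω_r=1
25(0−ω_c) = −79(1−ω_c)  ⇒  104ω_c = 79  ⇒  ω_c = 79/104
ω_c/ω_r = 79/104

79/104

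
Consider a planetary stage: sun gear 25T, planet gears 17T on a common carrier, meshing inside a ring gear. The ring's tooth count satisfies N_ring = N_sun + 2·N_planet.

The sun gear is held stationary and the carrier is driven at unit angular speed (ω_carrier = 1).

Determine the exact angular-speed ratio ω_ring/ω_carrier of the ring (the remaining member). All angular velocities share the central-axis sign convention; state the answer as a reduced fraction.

84/59

N_ring = 25 + 2·17 = 59
25(ω_s−ω_c) = −59(ω_r−ω_c),  ω_s=0, ω_c=1
ω_r = 1 − (25/59)(0−1) = 84/59
ω_r/ω_c = 84/59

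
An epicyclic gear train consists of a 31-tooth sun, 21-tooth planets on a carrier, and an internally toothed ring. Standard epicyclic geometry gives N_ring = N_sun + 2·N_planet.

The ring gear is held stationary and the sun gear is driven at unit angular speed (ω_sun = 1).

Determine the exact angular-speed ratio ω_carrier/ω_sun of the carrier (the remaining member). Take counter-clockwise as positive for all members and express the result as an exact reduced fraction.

31/104

N_ring = 31 + 2·21 = 73
31(ω_s−ω_c) = −73(ω_r−ω_c),  ω_r=0, ω_s=1
31(1−ω_c) = −73(0−ω_c)  ⇒  104ω_c = 31  ⇒  ω_c = 31/104
ω_c/ω_s = 31/104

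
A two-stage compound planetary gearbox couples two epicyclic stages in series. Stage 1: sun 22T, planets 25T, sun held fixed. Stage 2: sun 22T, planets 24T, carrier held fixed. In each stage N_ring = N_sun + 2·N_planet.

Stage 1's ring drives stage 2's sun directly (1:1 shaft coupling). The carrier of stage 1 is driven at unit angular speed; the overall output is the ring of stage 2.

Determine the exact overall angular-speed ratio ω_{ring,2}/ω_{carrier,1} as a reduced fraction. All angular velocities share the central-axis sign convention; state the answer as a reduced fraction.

-517/1260

Stage 1: N_ring = 22 + 2·25 = 72
Stage 1: 22(ω_s−ω_c) = −72(ω_r−ω_c),  ω_s=0, ω_c=1
Stage 1: ω_r = 1 − (22/72)(0−1) = 47/36
  ⇒ ω_r¹/ω_c¹ = 47/36
Stage 2: N_ring = 22 + 2·24 = 70
Stage 2: 22(ω_s−ω_c) = −70(ω_r−ω_c),  ω_c=0, ω_s=1
Stage 2: ω_r = 0 − (22/70)(1−0) = -11/35
  ⇒ ω_r²/ω_s² = -11/35
Coupling ω_s² = ω_r¹ ⇒ overall = 47/36 × -11/35 = -517/1260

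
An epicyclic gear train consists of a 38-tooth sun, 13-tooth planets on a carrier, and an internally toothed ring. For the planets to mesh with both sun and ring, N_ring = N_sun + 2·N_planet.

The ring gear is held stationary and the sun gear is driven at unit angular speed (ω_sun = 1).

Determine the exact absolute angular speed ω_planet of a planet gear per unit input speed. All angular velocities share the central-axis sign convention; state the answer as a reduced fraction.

-19/13

N_ring = 38 + 2·13 = 64
38(ω_s−ω_c) = −64(ω_r−ω_c),  ω_r=0, ω_s=1
38(1−ω_c) = −64(0−ω_c)  ⇒  102ω_c = 38  ⇒  ω_c = 19/51
sun–planet: 38·(1−19/51) = −13·(ω_p−ω_c)  ⇒  ω_p−ω_c = −(38/13)·(32/51) = -1216/663
ω_p = 19/51 − 1216/663 = -19/13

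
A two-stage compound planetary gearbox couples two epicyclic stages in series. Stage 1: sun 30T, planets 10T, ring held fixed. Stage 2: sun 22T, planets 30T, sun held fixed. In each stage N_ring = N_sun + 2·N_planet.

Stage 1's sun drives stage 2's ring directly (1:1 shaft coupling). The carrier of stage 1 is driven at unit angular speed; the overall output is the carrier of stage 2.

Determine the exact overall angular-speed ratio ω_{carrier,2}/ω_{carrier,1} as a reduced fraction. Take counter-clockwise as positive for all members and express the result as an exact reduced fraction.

82/39

Stage 1: N_ring = 30 + 2·10 = 50
Stage 1: 30(ω_s−ω_c) = −50(ω_r−ω_c),  ω_r=0, ω_c=1
Stage 1: ω_s = 1 − (50/30)(0−1) = 8/3
  ⇒ ω_s¹/ω_c¹ = 8/3
Stage 2: N_ring = 22 + 2·30 = 82
Stage 2: 22(ω_s−ω_c) = −82(ω_r−ω_c),  ω_s=0, ω_r=1
Stage 2: 22(0−ω_c) = −82(1−ω_c)  ⇒  104ω_c = 82  ⇒  ω_c = 41/52
  ⇒ ω_c²/ω_r² = 41/52
Coupling ω_r² = ω_s¹ ⇒ overall = 8/3 × 41/52 = 82/39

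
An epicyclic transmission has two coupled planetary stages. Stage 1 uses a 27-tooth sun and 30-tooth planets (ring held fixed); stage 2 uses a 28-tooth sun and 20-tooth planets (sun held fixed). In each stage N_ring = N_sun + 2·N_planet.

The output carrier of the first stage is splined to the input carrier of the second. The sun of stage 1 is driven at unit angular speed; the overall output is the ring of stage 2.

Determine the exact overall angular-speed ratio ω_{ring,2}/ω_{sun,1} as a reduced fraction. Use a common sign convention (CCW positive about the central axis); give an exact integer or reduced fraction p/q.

108/323

Stage 1: N_ring = 27 + 2·30 = 87
Stage 1: 27(ω_s−ω_c) = −87(ω_r−ω_c),  ω_r=0, ω_s=1
Stage 1: 27(1−ω_c) = −87(0−ω_c)  ⇒  114ω_c = 27  ⇒  ω_c = 9/38
  ⇒ ω_c¹/ω_s¹ = 9/38
Stage 2: N_ring = 28 + 2·20 = 68
Stage 2: 28(ω_s−ω_c) = −68(ω_r−ω_c),  ω_s=0, ω_c=1
Stage 2: ω_r = 1 − (28/68)(0−1) = 24/17
  ⇒ ω_r²/ω_c² = 24/17
Coupling ω_c² = ω_c¹ ⇒ overall = 9/38 × 24/17 = 108/323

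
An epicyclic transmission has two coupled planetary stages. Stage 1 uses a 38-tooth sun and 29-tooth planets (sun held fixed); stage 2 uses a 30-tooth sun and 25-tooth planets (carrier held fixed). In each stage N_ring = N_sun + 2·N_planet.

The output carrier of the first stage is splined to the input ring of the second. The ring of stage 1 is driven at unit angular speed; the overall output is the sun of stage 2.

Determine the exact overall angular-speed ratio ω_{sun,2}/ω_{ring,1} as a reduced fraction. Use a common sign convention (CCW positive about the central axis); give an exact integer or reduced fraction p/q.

-128/67

Stage 1: N_ring = 38 + 2·29 = 96
Stage 1: 38(ω_s−ω_c) = −96(ω_r−ω_c),  ω_s=0, ω_r=1
Stage 1: 38(0−ω_c) = −96(1−ω_c)  ⇒  134ω_c = 96  ⇒  ω_c = 48/67
  ⇒ ω_c¹/ω_r¹ = 48/67
Stage 2: N_ring = 30 + 2·25 = 80
Stage 2: 30(ω_s−ω_c) = −80(ω_r−ω_c),  ω_c=0, ω_r=1
Stage 2: ω_s = 0 − (80/30)(1−0) = -8/3
  ⇒ ω_s²/ω_r² = -8/3
Coupling ω_r² = ω_c¹ ⇒ overall = 48/67 × -8/3 = -128/67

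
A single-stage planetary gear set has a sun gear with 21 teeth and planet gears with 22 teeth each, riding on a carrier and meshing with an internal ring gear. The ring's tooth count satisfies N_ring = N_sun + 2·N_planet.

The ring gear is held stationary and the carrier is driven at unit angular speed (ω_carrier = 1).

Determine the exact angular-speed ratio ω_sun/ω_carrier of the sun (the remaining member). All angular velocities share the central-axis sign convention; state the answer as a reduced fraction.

N_ring = 21 + 2·22 = 65
21(ω_s−ω_c) = −65(ω_r−ω_c),  ω_r=0, ω_c=1
ω_s = 1 − (65/21)(0−1) = 86/21
ω_s/ω_c = 86/21

86/21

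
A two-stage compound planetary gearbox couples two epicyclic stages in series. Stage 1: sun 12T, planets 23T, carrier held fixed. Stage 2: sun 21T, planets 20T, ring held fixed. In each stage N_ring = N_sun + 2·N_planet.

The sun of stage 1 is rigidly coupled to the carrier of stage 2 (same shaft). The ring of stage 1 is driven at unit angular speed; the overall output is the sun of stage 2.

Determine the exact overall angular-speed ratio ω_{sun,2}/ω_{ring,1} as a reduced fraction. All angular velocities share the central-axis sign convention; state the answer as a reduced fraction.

-1189/63

Stage 1: N_ring = 12 + 2·23 = 58
Stage 1: 12(ω_s−ω_c) = −58(ω_r−ω_c),  ω_c=0, ω_r=1
Stage 1: ω_s = 0 − (58/12)(1−0) = -29/6
  ⇒ ω_s¹/ω_r¹ = -29/6
Stage 2: N_ring = 21 + 2·20 = 61
Stage 2: 21(ω_s−ω_c) = −61(ω_r−ω_c),  ω_r=0, ω_c=1
Stage 2: ω_s = 1 − (61/21)(0−1) = 82/21
  ⇒ ω_s²/ω_c² = 82/21
Coupling ω_c² = ω_s¹ ⇒ overall = -29/6 × 82/21 = -1189/63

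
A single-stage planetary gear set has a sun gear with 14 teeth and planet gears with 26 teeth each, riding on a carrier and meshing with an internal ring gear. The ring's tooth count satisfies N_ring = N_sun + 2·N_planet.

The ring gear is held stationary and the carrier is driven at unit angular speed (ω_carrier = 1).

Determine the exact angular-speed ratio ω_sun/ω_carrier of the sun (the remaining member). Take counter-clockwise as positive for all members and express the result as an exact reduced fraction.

40/7

N_ring = 14 + 2·26 = 66
14(ω_s−ω_c) = −66(ω_r−ω_c),  ω_r=0, ω_c=1
ω_s = 1 − (66/14)(0−1) = 40/7
ω_s/ω_c = 40/7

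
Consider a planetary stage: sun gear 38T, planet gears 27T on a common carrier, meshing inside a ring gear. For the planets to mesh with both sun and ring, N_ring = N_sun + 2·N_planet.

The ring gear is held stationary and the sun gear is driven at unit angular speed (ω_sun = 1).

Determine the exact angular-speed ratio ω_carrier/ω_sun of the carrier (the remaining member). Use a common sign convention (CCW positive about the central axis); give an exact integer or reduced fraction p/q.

19/65

N_ring = 38 + 2·27 = 92
38(ω_s−ω_c) = −92(ω_r−ω_c),  ω_r=0, ω_s=1
38(1−ω_c) = −92(0−ω_c)  ⇒  130ω_c = 38  ⇒  ω_c = 19/65
ω_c/ω_s = 19/65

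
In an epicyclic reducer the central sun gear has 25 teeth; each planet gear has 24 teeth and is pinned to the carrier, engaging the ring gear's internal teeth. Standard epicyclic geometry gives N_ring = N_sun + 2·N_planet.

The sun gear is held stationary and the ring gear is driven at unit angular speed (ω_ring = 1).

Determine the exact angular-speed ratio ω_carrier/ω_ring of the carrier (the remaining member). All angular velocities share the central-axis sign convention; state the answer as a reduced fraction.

73/98

N_ring = 25 + 2·24 = 73
25(ω_s−ω_c) = −73(ω_r−ω_c),  ω_s=0, ω_r=1
25(0−ω_c) = −73(1−ω_c)  ⇒  98ω_c = 73  ⇒  ω_c = 73/98
ω_c/ω_r = 73/98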